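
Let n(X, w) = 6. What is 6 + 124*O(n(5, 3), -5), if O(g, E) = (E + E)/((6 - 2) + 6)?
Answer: -118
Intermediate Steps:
O(g, E) = E/5 (O(g, E) = (2*E)/(4 + 6) = (2*E)/10 = (2*E)*(⅒) = E/5)
6 + 124*O(n(5, 3), -5) = 6 + 124*((⅕)*(-5)) = 6 + 124*(-1) = 6 - 124 = -118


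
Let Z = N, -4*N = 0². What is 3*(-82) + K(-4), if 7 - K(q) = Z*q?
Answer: -239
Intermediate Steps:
N = 0 (N = -¼*0² = -¼*0 = 0)
Z = 0
K(q) = 7 (K(q) = 7 - 0*q = 7 - 1*0 = 7 + 0 = 7)
3*(-82) + K(-4) = 3*(-82) + 7 = -246 + 7 = -239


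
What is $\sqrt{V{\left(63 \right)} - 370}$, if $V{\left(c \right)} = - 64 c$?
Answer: $i \sqrt{4402} \approx 66.348 i$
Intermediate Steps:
$\sqrt{V{\left(63 \right)} - 370} = \sqrt{\left(-64\right) 63 - 370} = \sqrt{-4032 - 370} = \sqrt{-4402} = i \sqrt{4402}$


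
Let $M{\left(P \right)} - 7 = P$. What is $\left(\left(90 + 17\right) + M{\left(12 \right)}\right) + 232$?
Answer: $358$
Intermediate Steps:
$M{\left(P \right)} = 7 + P$
$\left(\left(90 + 17\right) + M{\left(12 \right)}\right) + 232 = \left(\left(90 + 17\right) + \left(7 + 12\right)\right) + 232 = \left(107 + 19\right) + 232 = 126 + 232 = 358$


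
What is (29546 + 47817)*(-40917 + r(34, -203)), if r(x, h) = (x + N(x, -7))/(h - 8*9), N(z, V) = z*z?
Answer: -15828983209/5 ≈ -3.1658e+9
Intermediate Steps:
N(z, V) = z²
r(x, h) = (x + x²)/(-72 + h) (r(x, h) = (x + x²)/(h - 8*9) = (x + x²)/(h - 72) = (x + x²)/(-72 + h))
(29546 + 47817)*(-40917 + r(34, -203)) = (29546 + 47817)*(-40917 + 34*(1 + 34)/(-72 - 203)) = 77363*(-40917 + 34*35/(-275)) = 77363*(-40917 + 34*(-1/275)*35) = 77363*(-40917 - 238/55) = 77363*(-2250673/55) = -15828983209/5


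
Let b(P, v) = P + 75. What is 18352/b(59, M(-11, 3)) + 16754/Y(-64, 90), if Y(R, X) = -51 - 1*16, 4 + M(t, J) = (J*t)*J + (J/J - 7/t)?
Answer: -7578/67 ≈ -113.10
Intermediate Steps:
M(t, J) = -3 - 7/t + t*J² (M(t, J) = -4 + ((J*t)*J + (J/J - 7/t)) = -4 + (t*J² + (1 - 7/t)) = -4 + (1 - 7/t + t*J²) = -3 - 7/t + t*J²)
Y(R, X) = -67 (Y(R, X) = -51 - 16 = -67)
b(P, v) = 75 + P
18352/b(59, M(-11, 3)) + 16754/Y(-64, 90) = 18352/(75 + 59) + 16754/(-67) = 18352/134 + 16754*(-1/67) = 18352*(1/134) - 16754/67 = 9176/67 - 16754/67 = -7578/67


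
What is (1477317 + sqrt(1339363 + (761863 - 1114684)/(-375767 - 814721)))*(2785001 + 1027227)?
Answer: 5631869232276 + 953057*sqrt(474557068263287230)/148811 ≈ 5.6363e+12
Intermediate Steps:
(1477317 + sqrt(1339363 + (761863 - 1114684)/(-375767 - 814721)))*(2785001 + 1027227) = (1477317 + sqrt(1339363 - 352821/(-1190488)))*3812228 = (1477317 + sqrt(1339363 - 352821*(-1/1190488)))*3812228 = (1477317 + sqrt(1339363 + 352821/1190488))*3812228 = (1477317 + sqrt(1594495931965/1190488))*3812228 = (1477317 + sqrt(474557068263287230)/595244)*3812228 = 5631869232276 + 953057*sqrt(474557068263287230)/148811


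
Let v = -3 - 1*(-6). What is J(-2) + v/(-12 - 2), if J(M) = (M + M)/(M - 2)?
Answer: 11/14 ≈ 0.78571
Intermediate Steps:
J(M) = 2*M/(-2 + M) (J(M) = (2*M)/(-2 + M) = 2*M/(-2 + M))
v = 3 (v = -3 + 6 = 3)
J(-2) + v/(-12 - 2) = 2*(-2)/(-2 - 2) + 3/(-12 - 2) = 2*(-2)/(-4) + 3/(-14) = 2*(-2)*(-¼) - 1/14*3 = 1 - 3/14 = 11/14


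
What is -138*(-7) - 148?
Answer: 818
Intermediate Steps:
-138*(-7) - 148 = 966 - 148 = 818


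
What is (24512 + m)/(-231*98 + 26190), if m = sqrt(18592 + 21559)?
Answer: 766/111 + sqrt(40151)/3552 ≈ 6.9573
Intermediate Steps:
m = sqrt(40151) ≈ 200.38
(24512 + m)/(-231*98 + 26190) = (24512 + sqrt(40151))/(-231*98 + 26190) = (24512 + sqrt(40151))/(-22638 + 26190) = (24512 + sqrt(40151))/3552 = (24512 + sqrt(40151))*(1/3552) = 766/111 + sqrt(40151)/3552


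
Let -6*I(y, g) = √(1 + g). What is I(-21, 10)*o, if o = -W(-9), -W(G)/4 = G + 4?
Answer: 10*√11/3 ≈ 11.055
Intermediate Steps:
I(y, g) = -√(1 + g)/6
W(G) = -16 - 4*G (W(G) = -4*(G + 4) = -4*(4 + G) = -16 - 4*G)
o = -20 (o = -(-16 - 4*(-9)) = -(-16 + 36) = -1*20 = -20)
I(-21, 10)*o = -√(1 + 10)/6*(-20) = -√11/6*(-20) = 10*√11/3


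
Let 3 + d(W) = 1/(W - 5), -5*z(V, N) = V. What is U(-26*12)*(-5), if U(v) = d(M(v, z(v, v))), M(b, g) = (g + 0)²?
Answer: 1458160/97219 ≈ 14.999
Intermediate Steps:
z(V, N) = -V/5
M(b, g) = g²
d(W) = -3 + 1/(-5 + W) (d(W) = -3 + 1/(W - 5) = -3 + 1/(-5 + W))
U(v) = (16 - 3*v²/25)/(-5 + v²/25) (U(v) = (16 - 3*v²/25)/(-5 + (-v/5)²) = (16 - 3*v²/25)/(-5 + v²/25))
U(-26*12)*(-5) = ((400 - 3*(-26*12)²)/(-125 + (-26*12)²))*(-5) = ((400 - 3*(-312)²)/(-125 + (-312)²))*(-5) = ((400 - 3*97344)/(-125 + 97344))*(-5) = ((400 - 292032)/97219)*(-5) = ((1/97219)*(-291632))*(-5) = -291632/97219*(-5) = 1458160/97219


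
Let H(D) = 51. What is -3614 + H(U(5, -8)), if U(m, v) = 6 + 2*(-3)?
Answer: -3563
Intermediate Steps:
U(m, v) = 0 (U(m, v) = 6 - 6 = 0)
-3614 + H(U(5, -8)) = -3614 + 51 = -3563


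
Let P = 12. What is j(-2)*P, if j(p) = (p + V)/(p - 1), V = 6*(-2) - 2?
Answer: 64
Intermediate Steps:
V = -14 (V = -12 - 2 = -14)
j(p) = (-14 + p)/(-1 + p) (j(p) = (p - 14)/(p - 1) = (-14 + p)/(-1 + p))
j(-2)*P = ((-14 - 2)/(-1 - 2))*12 = (-16/(-3))*12 = -⅓*(-16)*12 = (16/3)*12 = 64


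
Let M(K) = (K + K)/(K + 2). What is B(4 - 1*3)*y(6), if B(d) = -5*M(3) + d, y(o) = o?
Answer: -30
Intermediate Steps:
M(K) = 2*K/(2 + K) (M(K) = (2*K)/(2 + K) = 2*K/(2 + K))
B(d) = -6 + d (B(d) = -10*3/(2 + 3) + d = -10*3/5 + d = -5*6/5 + d = -6 + d)
B(4 - 1*3)*y(6) = (-6 + (4 - 1*3))*6 = (-6 + (4 - 3))*6 = (-6 + 1)*6 = -5*6 = -30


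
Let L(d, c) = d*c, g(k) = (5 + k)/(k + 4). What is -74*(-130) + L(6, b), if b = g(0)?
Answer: 19255/2 ≈ 9627.5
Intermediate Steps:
g(k) = (5 + k)/(4 + k)
b = 5/4 (b = (5 + 0)/(4 + 0) = 5/4 ≈ 1.2500)
L(d, c) = c*d
-74*(-130) + L(6, b) = -74*(-130) + (5/4)*6 = 9620 + 15/2 = 19255/2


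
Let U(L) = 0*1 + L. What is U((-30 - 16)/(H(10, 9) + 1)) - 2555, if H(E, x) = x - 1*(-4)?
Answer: -17908/7 ≈ -2558.3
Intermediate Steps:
H(E, x) = 4 + x (H(E, x) = x + 4 = 4 + x)
U(L) = L (U(L) = 0 + L = L)
U((-30 - 16)/(H(10, 9) + 1)) - 2555 = (-30 - 16)/((4 + 9) + 1) - 2555 = -46/(13 + 1) - 2555 = -46/14 - 2555 = -46*1/14 - 2555 = -23/7 - 2555 = -17908/7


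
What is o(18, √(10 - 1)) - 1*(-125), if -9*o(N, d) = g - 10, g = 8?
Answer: 1127/9 ≈ 125.22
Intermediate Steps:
o(N, d) = 2/9 (o(N, d) = -(8 - 10)/9 = -⅑*(-2) = 2/9)
o(18, √(10 - 1)) - 1*(-125) = 2/9 - 1*(-125) = 2/9 + 125 = 1127/9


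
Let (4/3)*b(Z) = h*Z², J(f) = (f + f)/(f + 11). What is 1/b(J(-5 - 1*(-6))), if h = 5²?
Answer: 48/25 ≈ 1.9200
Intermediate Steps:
h = 25
J(f) = 2*f/(11 + f) (J(f) = (2*f)/(11 + f) = 2*f/(11 + f))
b(Z) = 75*Z²/4 (b(Z) = 3*(25*Z²)/4 = 75*Z²/4)
1/b(J(-5 - 1*(-6))) = 1/(75*(2*(-5 - 1*(-6))/(11 + (-5 - 1*(-6))))²/4) = 1/(75*(2*(-5 + 6)/(11 + (-5 + 6)))²/4) = 1/(75*(2*1/(11 + 1))²/4) = 1/(75*(2*1/12)²/4) = 1/(75*(2*1*(1/12))²/4) = 1/(75*(⅙)²/4) = 1/((75/4)*(1/36)) = 1/(25/48) = 48/25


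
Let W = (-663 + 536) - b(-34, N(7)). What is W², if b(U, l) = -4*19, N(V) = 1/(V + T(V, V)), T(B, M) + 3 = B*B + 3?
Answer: 2601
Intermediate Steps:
T(B, M) = B² (T(B, M) = -3 + (B*B + 3) = -3 + (B² + 3) = -3 + (3 + B²) = B²)
N(V) = 1/(V + V²)
b(U, l) = -76
W = -51 (W = (-663 + 536) - 1*(-76) = -127 + 76 = -51)
W² = (-51)² = 2601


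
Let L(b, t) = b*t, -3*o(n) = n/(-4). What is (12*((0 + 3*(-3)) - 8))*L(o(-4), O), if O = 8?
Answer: 544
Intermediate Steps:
o(n) = n/12 (o(n) = -n/(3*(-4)) = -n*(-1)/(3*4) = -(-1)*n/12 = n/12)
(12*((0 + 3*(-3)) - 8))*L(o(-4), O) = (12*((0 + 3*(-3)) - 8))*(((1/12)*(-4))*8) = (12*((0 - 9) - 8))*(-1/3*8) = (12*(-9 - 8))*(-8/3) = (12*(-17))*(-8/3) = -204*(-8/3) = 544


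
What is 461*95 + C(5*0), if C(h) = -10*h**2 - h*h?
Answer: 43795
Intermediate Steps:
C(h) = -11*h**2 (C(h) = -10*h**2 - h**2 = -11*h**2)
461*95 + C(5*0) = 461*95 - 11*(5*0)**2 = 43795 - 11*0**2 = 43795 - 11*0 = 43795 + 0 = 43795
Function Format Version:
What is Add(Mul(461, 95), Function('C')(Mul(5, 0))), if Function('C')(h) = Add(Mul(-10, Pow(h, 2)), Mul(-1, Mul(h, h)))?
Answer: 43795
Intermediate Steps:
Function('C')(h) = Mul(-11, Pow(h, 2)) (Function('C')(h) = Add(Mul(-10, Pow(h, 2)), Mul(-1, Pow(h, 2))) = Mul(-11, Pow(h, 2)))
Add(Mul(461, 95), Function('C')(Mul(5, 0))) = Add(Mul(461, 95), Mul(-11, Pow(Mul(5, 0), 2))) = Add(43795, Mul(-11, Pow(0, 2))) = Add(43795, Mul(-11, 0)) = Add(43795, 0) = 43795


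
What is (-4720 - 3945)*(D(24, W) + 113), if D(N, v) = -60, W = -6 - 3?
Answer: -459245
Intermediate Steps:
W = -9
(-4720 - 3945)*(D(24, W) + 113) = (-4720 - 3945)*(-60 + 113) = -8665*53 = -459245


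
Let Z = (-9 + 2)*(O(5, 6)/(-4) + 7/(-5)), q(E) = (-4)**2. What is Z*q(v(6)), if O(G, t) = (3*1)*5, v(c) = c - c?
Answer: 2884/5 ≈ 576.80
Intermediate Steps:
v(c) = 0
q(E) = 16
O(G, t) = 15 (O(G, t) = 3*5 = 15)
Z = 721/20 (Z = (-9 + 2)*(15/(-4) + 7/(-5)) = -7*(15*(-1/4) + 7*(-1/5)) = -7*(-15/4 - 7/5) = -7*(-103/20) = 721/20 ≈ 36.050)
Z*q(v(6)) = (721/20)*16 = 2884/5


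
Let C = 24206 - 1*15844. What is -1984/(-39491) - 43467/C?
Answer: -1699965089/330223742 ≈ -5.1479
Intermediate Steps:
C = 8362 (C = 24206 - 15844 = 8362)
-1984/(-39491) - 43467/C = -1984/(-39491) - 43467/8362 = -1984*(-1/39491) - 43467*1/8362 = 1984/39491 - 43467/8362 = -1699965089/330223742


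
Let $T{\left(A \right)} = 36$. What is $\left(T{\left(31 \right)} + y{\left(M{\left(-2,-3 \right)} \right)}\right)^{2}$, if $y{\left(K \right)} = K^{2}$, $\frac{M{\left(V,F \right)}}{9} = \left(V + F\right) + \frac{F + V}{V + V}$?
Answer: $\frac{353477601}{256} \approx 1.3808 \cdot 10^{6}$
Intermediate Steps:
$M{\left(V,F \right)} = 9 F + 9 V + \frac{9 \left(F + V\right)}{2 V}$ ($M{\left(V,F \right)} = 9 \left(\left(V + F\right) + \frac{F + V}{V + V}\right) = 9 \left(\left(F + V\right) + \frac{F + V}{2 V}\right) = 9 \left(F + V + \frac{F + V}{2 V}\right) = 9 F + 9 V + \frac{9 \left(F + V\right)}{2 V}$)
$\left(T{\left(31 \right)} + y{\left(M{\left(-2,-3 \right)} \right)}\right)^{2} = \left(36 + \left(\frac{9}{2} + 9 \left(-3\right) + 9 \left(-2\right) + \frac{9}{2} \left(-3\right) \frac{1}{-2}\right)^{2}\right)^{2} = \left(36 + \left(\frac{9}{2} - 27 - 18 + \frac{9}{2} \left(-3\right) \left(- \frac{1}{2}\right)\right)^{2}\right)^{2} = \left(36 + \left(\frac{9}{2} - 27 - 18 + \frac{27}{4}\right)^{2}\right)^{2} = \left(36 + \left(- \frac{135}{4}\right)^{2}\right)^{2} = \left(36 + \frac{18225}{16}\right)^{2} = \left(\frac{18801}{16}\right)^{2} = \frac{353477601}{256}$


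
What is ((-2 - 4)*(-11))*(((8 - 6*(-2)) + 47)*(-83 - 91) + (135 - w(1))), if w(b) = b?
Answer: -760584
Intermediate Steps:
((-2 - 4)*(-11))*(((8 - 6*(-2)) + 47)*(-83 - 91) + (135 - w(1))) = ((-2 - 4)*(-11))*(((8 - 6*(-2)) + 47)*(-83 - 91) + (135 - 1*1)) = (-6*(-11))*(((8 + 12) + 47)*(-174) + (135 - 1)) = 66*((20 + 47)*(-174) + 134) = 66*(67*(-174) + 134) = 66*(-11658 + 134) = 66*(-11524) = -760584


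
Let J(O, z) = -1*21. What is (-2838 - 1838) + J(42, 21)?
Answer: -4697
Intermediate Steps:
J(O, z) = -21
(-2838 - 1838) + J(42, 21) = (-2838 - 1838) - 21 = -4676 - 21 = -4697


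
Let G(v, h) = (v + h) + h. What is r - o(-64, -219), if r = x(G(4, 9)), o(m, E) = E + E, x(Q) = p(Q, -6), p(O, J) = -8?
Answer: 430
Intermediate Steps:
G(v, h) = v + 2*h (G(v, h) = (h + v) + h = v + 2*h)
x(Q) = -8
o(m, E) = 2*E
r = -8
r - o(-64, -219) = -8 - 2*(-219) = -8 - 1*(-438) = -8 + 438 = 430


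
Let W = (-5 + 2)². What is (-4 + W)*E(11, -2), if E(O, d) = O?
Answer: 55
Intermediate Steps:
W = 9 (W = (-3)² = 9)
(-4 + W)*E(11, -2) = (-4 + 9)*11 = 5*11 = 55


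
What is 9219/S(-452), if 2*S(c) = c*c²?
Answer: -9219/46172704 ≈ -0.00019966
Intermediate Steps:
S(c) = c³/2 (S(c) = (c*c²)/2 = c³/2)
9219/S(-452) = 9219/(((½)*(-452)³)) = 9219/(((½)*(-92345408))) = 9219/(-46172704) = 9219*(-1/46172704) = -9219/46172704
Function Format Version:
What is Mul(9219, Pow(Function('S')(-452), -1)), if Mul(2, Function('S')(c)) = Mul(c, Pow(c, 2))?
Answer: Rational(-9219, 46172704) ≈ -0.00019966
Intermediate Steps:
Function('S')(c) = Mul(Rational(1, 2), Pow(c, 3)) (Function('S')(c) = Mul(Rational(1, 2), Mul(c, Pow(c, 2))) = Mul(Rational(1, 2), Pow(c, 3)))
Mul(9219, Pow(Function('S')(-452), -1)) = Mul(9219, Pow(Mul(Rational(1, 2), Pow(-452, 3)), -1)) = Mul(9219, Pow(Mul(Rational(1, 2), -92345408), -1)) = Mul(9219, Pow(-46172704, -1)) = Mul(9219, Rational(-1, 46172704)) = Rational(-9219, 46172704)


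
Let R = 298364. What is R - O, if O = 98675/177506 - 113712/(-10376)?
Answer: 68688284986889/230225282 ≈ 2.9835e+5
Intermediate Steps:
O = 2651051759/230225282 (O = 98675*(1/177506) - 113712*(-1/10376) = 98675/177506 + 14214/1297 = 2651051759/230225282 ≈ 11.515)
R - O = 298364 - 1*2651051759/230225282 = 298364 - 2651051759/230225282 = 68688284986889/230225282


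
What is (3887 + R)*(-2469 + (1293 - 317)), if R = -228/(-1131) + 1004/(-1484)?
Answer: -811589720814/139867 ≈ -5.8026e+6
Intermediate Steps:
R = -66431/139867 (R = -228*(-1/1131) + 1004*(-1/1484) = 76/377 - 251/371 = -66431/139867 ≈ -0.47496)
(3887 + R)*(-2469 + (1293 - 317)) = (3887 - 66431/139867)*(-2469 + (1293 - 317)) = 543596598*(-2469 + 976)/139867 = (543596598/139867)*(-1493) = -811589720814/139867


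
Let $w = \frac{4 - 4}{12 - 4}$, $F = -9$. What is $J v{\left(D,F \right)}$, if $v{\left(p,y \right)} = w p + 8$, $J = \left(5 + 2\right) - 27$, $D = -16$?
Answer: $-160$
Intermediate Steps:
$w = 0$ ($w = \frac{0}{8} = 0 \cdot \frac{1}{8} = 0$)
$J = -20$ ($J = 7 - 27 = -20$)
$v{\left(p,y \right)} = 8$ ($v{\left(p,y \right)} = 0 p + 8 = 0 + 8 = 8$)
$J v{\left(D,F \right)} = \left(-20\right) 8 = -160$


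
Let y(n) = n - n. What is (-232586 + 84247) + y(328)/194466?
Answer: -148339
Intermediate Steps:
y(n) = 0
(-232586 + 84247) + y(328)/194466 = (-232586 + 84247) + 0/194466 = -148339 + 0*(1/194466) = -148339 + 0 = -148339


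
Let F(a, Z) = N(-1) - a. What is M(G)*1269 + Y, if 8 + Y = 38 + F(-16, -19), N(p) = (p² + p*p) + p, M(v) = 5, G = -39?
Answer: 6392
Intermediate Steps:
N(p) = p + 2*p² (N(p) = (p² + p²) + p = 2*p² + p = p + 2*p²)
F(a, Z) = 1 - a (F(a, Z) = -(1 + 2*(-1)) - a = -(1 - 2) - a = -1*(-1) - a = 1 - a)
Y = 47 (Y = -8 + (38 + (1 - 1*(-16))) = -8 + (38 + (1 + 16)) = -8 + (38 + 17) = -8 + 55 = 47)
M(G)*1269 + Y = 5*1269 + 47 = 6345 + 47 = 6392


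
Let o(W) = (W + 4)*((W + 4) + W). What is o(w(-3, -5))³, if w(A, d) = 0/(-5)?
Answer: 4096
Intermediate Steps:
w(A, d) = 0 (w(A, d) = 0*(-⅕) = 0)
o(W) = (4 + W)*(4 + 2*W) (o(W) = (4 + W)*((4 + W) + W) = (4 + W)*(4 + 2*W))
o(w(-3, -5))³ = (16 + 2*0² + 12*0)³ = (16 + 2*0 + 0)³ = (16 + 0 + 0)³ = 16³ = 4096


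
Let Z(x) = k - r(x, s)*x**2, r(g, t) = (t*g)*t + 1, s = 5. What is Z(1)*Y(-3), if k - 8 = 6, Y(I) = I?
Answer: 36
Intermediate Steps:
r(g, t) = 1 + g*t**2 (r(g, t) = (g*t)*t + 1 = g*t**2 + 1 = 1 + g*t**2)
k = 14 (k = 8 + 6 = 14)
Z(x) = 14 - x**2*(1 + 25*x) (Z(x) = 14 - (1 + x*5**2)*x**2 = 14 - (1 + x*25)*x**2 = 14 - (1 + 25*x)*x**2 = 14 - x**2*(1 + 25*x))
Z(1)*Y(-3) = (14 - 1*1**2 - 25*1**3)*(-3) = (14 - 1*1 - 25*1)*(-3) = (14 - 1 - 25)*(-3) = -12*(-3) = 36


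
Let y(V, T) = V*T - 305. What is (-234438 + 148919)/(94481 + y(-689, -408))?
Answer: -4501/19752 ≈ -0.22788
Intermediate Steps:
y(V, T) = -305 + T*V (y(V, T) = T*V - 305 = -305 + T*V)
(-234438 + 148919)/(94481 + y(-689, -408)) = (-234438 + 148919)/(94481 + (-305 - 408*(-689))) = -85519/(94481 + (-305 + 281112)) = -85519/(94481 + 280807) = -85519/375288 = -85519*1/375288 = -4501/19752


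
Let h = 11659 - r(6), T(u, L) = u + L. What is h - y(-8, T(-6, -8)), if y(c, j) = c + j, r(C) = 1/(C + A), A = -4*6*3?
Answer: 770947/66 ≈ 11681.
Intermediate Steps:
A = -72 (A = -24*3 = -72)
T(u, L) = L + u
r(C) = 1/(-72 + C) (r(C) = 1/(C - 72) = 1/(-72 + C))
h = 769495/66 (h = 11659 - 1/(-72 + 6) = 11659 - 1/(-66) = 11659 - 1*(-1/66) = 11659 + 1/66 = 769495/66 ≈ 11659.)
h - y(-8, T(-6, -8)) = 769495/66 - (-8 + (-8 - 6)) = 769495/66 - (-8 - 14) = 769495/66 - 1*(-22) = 769495/66 + 22 = 770947/66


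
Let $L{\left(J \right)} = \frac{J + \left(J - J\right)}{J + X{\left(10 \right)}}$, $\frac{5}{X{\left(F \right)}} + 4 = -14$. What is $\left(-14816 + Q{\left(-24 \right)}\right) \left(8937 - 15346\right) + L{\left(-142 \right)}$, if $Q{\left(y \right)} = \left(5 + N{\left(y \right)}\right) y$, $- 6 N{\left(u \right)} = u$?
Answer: $\frac{246726967924}{2561} \approx 9.634 \cdot 10^{7}$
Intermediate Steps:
$N{\left(u \right)} = - \frac{u}{6}$
$X{\left(F \right)} = - \frac{5}{18}$ ($X{\left(F \right)} = \frac{5}{-4 - 14} = \frac{5}{-18} = 5 \left(- \frac{1}{18}\right) = - \frac{5}{18}$)
$Q{\left(y \right)} = y \left(5 - \frac{y}{6}\right)$ ($Q{\left(y \right)} = \left(5 - \frac{y}{6}\right) y = y \left(5 - \frac{y}{6}\right)$)
$L{\left(J \right)} = \frac{J}{- \frac{5}{18} + J}$ ($L{\left(J \right)} = \frac{J + \left(J - J\right)}{J - \frac{5}{18}} = \frac{J + 0}{- \frac{5}{18} + J} = \frac{J}{- \frac{5}{18} + J}$)
$\left(-14816 + Q{\left(-24 \right)}\right) \left(8937 - 15346\right) + L{\left(-142 \right)} = \left(-14816 + \frac{1}{6} \left(-24\right) \left(30 - -24\right)\right) \left(8937 - 15346\right) + 18 \left(-142\right) \frac{1}{-5 + 18 \left(-142\right)} = \left(-14816 + \frac{1}{6} \left(-24\right) \left(30 + 24\right)\right) \left(-6409\right) + 18 \left(-142\right) \frac{1}{-5 - 2556} = \left(-14816 + \frac{1}{6} \left(-24\right) 54\right) \left(-6409\right) + 18 \left(-142\right) \frac{1}{-2561} = \left(-14816 - 216\right) \left(-6409\right) + 18 \left(-142\right) \left(- \frac{1}{2561}\right) = \left(-15032\right) \left(-6409\right) + \frac{2556}{2561} = 96340088 + \frac{2556}{2561} = \frac{246726967924}{2561}$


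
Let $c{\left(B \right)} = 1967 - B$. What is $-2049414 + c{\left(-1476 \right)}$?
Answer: $-2045971$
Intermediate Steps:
$-2049414 + c{\left(-1476 \right)} = -2049414 + \left(1967 - -1476\right) = -2049414 + \left(1967 + 1476\right) = -2049414 + 3443 = -2045971$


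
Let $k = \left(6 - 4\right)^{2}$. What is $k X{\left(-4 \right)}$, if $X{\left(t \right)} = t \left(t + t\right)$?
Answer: $128$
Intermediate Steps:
$X{\left(t \right)} = 2 t^{2}$ ($X{\left(t \right)} = t 2 t = 2 t^{2}$)
$k = 4$ ($k = 2^{2} = 4$)
$k X{\left(-4 \right)} = 4 \cdot 2 \left(-4\right)^{2} = 4 \cdot 2 \cdot 16 = 4 \cdot 32 = 128$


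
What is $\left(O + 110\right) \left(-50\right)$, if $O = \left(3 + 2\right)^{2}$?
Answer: $-6750$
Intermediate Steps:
$O = 25$ ($O = 5^{2} = 25$)
$\left(O + 110\right) \left(-50\right) = \left(25 + 110\right) \left(-50\right) = 135 \left(-50\right) = -6750$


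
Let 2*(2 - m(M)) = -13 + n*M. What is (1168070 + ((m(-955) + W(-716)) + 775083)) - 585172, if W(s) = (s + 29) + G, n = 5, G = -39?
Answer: 1359651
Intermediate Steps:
m(M) = 17/2 - 5*M/2 (m(M) = 2 - (-13 + 5*M)/2 = 2 + (13/2 - 5*M/2) = 17/2 - 5*M/2)
W(s) = -10 + s (W(s) = (s + 29) - 39 = (29 + s) - 39 = -10 + s)
(1168070 + ((m(-955) + W(-716)) + 775083)) - 585172 = (1168070 + (((17/2 - 5/2*(-955)) + (-10 - 716)) + 775083)) - 585172 = (1168070 + (((17/2 + 4775/2) - 726) + 775083)) - 585172 = (1168070 + ((2396 - 726) + 775083)) - 585172 = (1168070 + (1670 + 775083)) - 585172 = (1168070 + 776753) - 585172 = 1944823 - 585172 = 1359651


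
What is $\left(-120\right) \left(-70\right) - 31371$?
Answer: $-22971$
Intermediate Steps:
$\left(-120\right) \left(-70\right) - 31371 = 8400 - 31371 = -22971$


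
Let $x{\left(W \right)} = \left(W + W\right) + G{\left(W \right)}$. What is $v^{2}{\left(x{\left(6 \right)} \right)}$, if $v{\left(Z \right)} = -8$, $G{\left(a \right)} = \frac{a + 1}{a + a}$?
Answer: $64$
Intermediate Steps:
$G{\left(a \right)} = \frac{1 + a}{2 a}$
$x{\left(W \right)} = 2 W + \frac{1 + W}{2 W}$ ($x{\left(W \right)} = \left(W + W\right) + \frac{1 + W}{2 W} = 2 W + \frac{1 + W}{2 W}$)
$v^{2}{\left(x{\left(6 \right)} \right)} = \left(-8\right)^{2} = 64$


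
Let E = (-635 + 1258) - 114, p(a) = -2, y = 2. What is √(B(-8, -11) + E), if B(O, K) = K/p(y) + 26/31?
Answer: √1980962/62 ≈ 22.701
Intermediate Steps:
B(O, K) = 26/31 - K/2 (B(O, K) = K/(-2) + 26/31 = K*(-½) + 26*(1/31) = -K/2 + 26/31 = 26/31 - K/2)
E = 509 (E = 623 - 114 = 509)
√(B(-8, -11) + E) = √((26/31 - ½*(-11)) + 509) = √((26/31 + 11/2) + 509) = √(393/62 + 509) = √(31951/62) = √1980962/62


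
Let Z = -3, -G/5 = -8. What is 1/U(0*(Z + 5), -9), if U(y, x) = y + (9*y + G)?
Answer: 1/40 ≈ 0.025000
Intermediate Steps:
G = 40 (G = -5*(-8) = 40)
U(y, x) = 40 + 10*y (U(y, x) = y + (9*y + 40) = y + (40 + 9*y) = 40 + 10*y)
1/U(0*(Z + 5), -9) = 1/(40 + 10*(0*(-3 + 5))) = 1/(40 + 10*(0*2)) = 1/(40 + 10*0) = 1/(40 + 0) = 1/40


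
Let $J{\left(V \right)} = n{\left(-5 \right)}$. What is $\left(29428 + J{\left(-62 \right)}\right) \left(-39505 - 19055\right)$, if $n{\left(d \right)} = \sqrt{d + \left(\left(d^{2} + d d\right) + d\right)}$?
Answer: $-1723303680 - 117120 \sqrt{10} \approx -1.7237 \cdot 10^{9}$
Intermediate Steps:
$n{\left(d \right)} = \sqrt{2 d + 2 d^{2}}$ ($n{\left(d \right)} = \sqrt{d + \left(\left(d^{2} + d^{2}\right) + d\right)} = \sqrt{d + \left(2 d^{2} + d\right)} = \sqrt{d + \left(d + 2 d^{2}\right)} = \sqrt{2 d + 2 d^{2}}$)
$J{\left(V \right)} = 2 \sqrt{10}$ ($J{\left(V \right)} = \sqrt{2} \sqrt{- 5 \left(1 - 5\right)} = \sqrt{2} \sqrt{\left(-5\right) \left(-4\right)} = \sqrt{2} \sqrt{20} = \sqrt{2} \cdot 2 \sqrt{5} = 2 \sqrt{10}$)
$\left(29428 + J{\left(-62 \right)}\right) \left(-39505 - 19055\right) = \left(29428 + 2 \sqrt{10}\right) \left(-39505 - 19055\right) = \left(29428 + 2 \sqrt{10}\right) \left(-58560\right) = -1723303680 - 117120 \sqrt{10}$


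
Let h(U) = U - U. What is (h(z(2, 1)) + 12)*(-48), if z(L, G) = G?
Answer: -576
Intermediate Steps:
h(U) = 0
(h(z(2, 1)) + 12)*(-48) = (0 + 12)*(-48) = 12*(-48) = -576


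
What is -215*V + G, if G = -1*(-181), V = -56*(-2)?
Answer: -23899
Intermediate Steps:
V = 112
G = 181
-215*V + G = -215*112 + 181 = -24080 + 181 = -23899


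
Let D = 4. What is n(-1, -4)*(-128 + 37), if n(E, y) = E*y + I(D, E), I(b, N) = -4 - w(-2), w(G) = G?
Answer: -182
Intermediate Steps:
I(b, N) = -2 (I(b, N) = -4 - 1*(-2) = -4 + 2 = -2)
n(E, y) = -2 + E*y (n(E, y) = E*y - 2 = -2 + E*y)
n(-1, -4)*(-128 + 37) = (-2 - 1*(-4))*(-128 + 37) = (-2 + 4)*(-91) = 2*(-91) = -182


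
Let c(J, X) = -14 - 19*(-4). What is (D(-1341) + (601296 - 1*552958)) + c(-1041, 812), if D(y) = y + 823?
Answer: 47882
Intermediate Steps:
c(J, X) = 62 (c(J, X) = -14 + 76 = 62)
D(y) = 823 + y
(D(-1341) + (601296 - 1*552958)) + c(-1041, 812) = ((823 - 1341) + (601296 - 1*552958)) + 62 = (-518 + (601296 - 552958)) + 62 = (-518 + 48338) + 62 = 47820 + 62 = 47882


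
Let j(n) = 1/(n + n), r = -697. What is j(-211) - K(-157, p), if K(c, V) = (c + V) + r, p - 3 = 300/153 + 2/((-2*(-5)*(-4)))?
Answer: 182740471/215220 ≈ 849.09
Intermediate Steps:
p = 5009/1020 (p = 3 + (300/153 + 2/((-2*(-5)*(-4)))) = 3 + (300*(1/153) + 2/((10*(-4)))) = 3 + (100/51 + 2/(-40)) = 3 + (100/51 + 2*(-1/40)) = 3 + (100/51 - 1/20) = 3 + 1949/1020 = 5009/1020 ≈ 4.9108)
j(n) = 1/(2*n)
K(c, V) = -697 + V + c (K(c, V) = (c + V) - 697 = (V + c) - 697 = -697 + V + c)
j(-211) - K(-157, p) = (½)/(-211) - (-697 + 5009/1020 - 157) = (½)*(-1/211) - 1*(-866071/1020) = -1/422 + 866071/1020 = 182740471/215220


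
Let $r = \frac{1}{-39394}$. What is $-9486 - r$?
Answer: $- \frac{373691483}{39394} \approx -9486.0$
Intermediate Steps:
$r = - \frac{1}{39394} \approx -2.5385 \cdot 10^{-5}$
$-9486 - r = -9486 - - \frac{1}{39394} = -9486 + \frac{1}{39394} = - \frac{373691483}{39394}$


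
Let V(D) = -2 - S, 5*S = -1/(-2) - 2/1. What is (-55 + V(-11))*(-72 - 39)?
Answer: 62937/10 ≈ 6293.7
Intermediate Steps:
S = -3/10 (S = (-1/(-2) - 2/1)/5 = (-1*(-½) - 2*1)/5 = (½ - 2)/5 = (⅕)*(-3/2) = -3/10 ≈ -0.30000)
V(D) = -17/10 (V(D) = -2 - 1*(-3/10) = -2 + 3/10 = -17/10)
(-55 + V(-11))*(-72 - 39) = (-55 - 17/10)*(-72 - 39) = -567/10*(-111) = 62937/10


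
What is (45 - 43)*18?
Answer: 36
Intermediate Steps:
(45 - 43)*18 = 2*18 = 36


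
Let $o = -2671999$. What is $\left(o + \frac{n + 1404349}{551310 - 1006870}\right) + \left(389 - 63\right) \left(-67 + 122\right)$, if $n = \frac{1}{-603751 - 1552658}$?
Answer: $- \frac{130364528478859075}{49118684202} \approx -2.6541 \cdot 10^{6}$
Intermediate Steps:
$n = - \frac{1}{2156409}$ ($n = \frac{1}{-2156409} = - \frac{1}{2156409} \approx -4.6373 \cdot 10^{-7}$)
$\left(o + \frac{n + 1404349}{551310 - 1006870}\right) + \left(389 - 63\right) \left(-67 + 122\right) = \left(-2671999 + \frac{- \frac{1}{2156409} + 1404349}{551310 - 1006870}\right) + \left(389 - 63\right) \left(-67 + 122\right) = \left(-2671999 + \frac{3028350822740}{2156409 \left(-455560\right)}\right) + 326 \cdot 55 = \left(-2671999 + \frac{3028350822740}{2156409} \left(- \frac{1}{455560}\right)\right) + 17930 = \left(-2671999 - \frac{151417541137}{49118684202}\right) + 17930 = - \frac{131245226486600935}{49118684202} + 17930 = - \frac{130364528478859075}{49118684202}$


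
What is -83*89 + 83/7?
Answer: -51626/7 ≈ -7375.1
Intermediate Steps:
-83*89 + 83/7 = -7387 + 83*(⅐) = -7387 + 83/7 = -51626/7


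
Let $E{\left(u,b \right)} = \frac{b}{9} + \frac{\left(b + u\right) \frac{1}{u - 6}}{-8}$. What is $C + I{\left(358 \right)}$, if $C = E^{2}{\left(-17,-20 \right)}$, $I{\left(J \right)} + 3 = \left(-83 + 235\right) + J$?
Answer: $\frac{1406468521}{2742336} \approx 512.87$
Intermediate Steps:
$E{\left(u,b \right)} = \frac{b}{9} - \frac{b + u}{8 \left(-6 + u\right)}$ ($E{\left(u,b \right)} = b \frac{1}{9} + \frac{b + u}{-6 + u} \left(- \frac{1}{8}\right) = \frac{b}{9} + \frac{b + u}{-6 + u} \left(- \frac{1}{8}\right) = \frac{b}{9} - \frac{b + u}{8 \left(-6 + u\right)}$)
$I{\left(J \right)} = 149 + J$ ($I{\left(J \right)} = -3 + \left(\left(-83 + 235\right) + J\right) = -3 + \left(152 + J\right) = 149 + J$)
$C = \frac{16104169}{2742336}$ ($C = \left(\frac{\left(-57\right) \left(-20\right) - -153 + 8 \left(-20\right) \left(-17\right)}{72 \left(-6 - 17\right)}\right)^{2} = \left(\frac{1140 + 153 + 2720}{72 \left(-23\right)}\right)^{2} = \left(\frac{1}{72} \left(- \frac{1}{23}\right) 4013\right)^{2} = \left(- \frac{4013}{1656}\right)^{2} = \frac{16104169}{2742336} \approx 5.8724$)
$C + I{\left(358 \right)} = \frac{16104169}{2742336} + \left(149 + 358\right) = \frac{16104169}{2742336} + 507 = \frac{1406468521}{2742336}$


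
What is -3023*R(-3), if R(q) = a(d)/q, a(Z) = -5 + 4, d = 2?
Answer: -3023/3 ≈ -1007.7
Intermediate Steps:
a(Z) = -1
R(q) = -1/q
-3023*R(-3) = -(-3023)/(-3) = -(-3023)*(-1)/3 = -3023*⅓ = -3023/3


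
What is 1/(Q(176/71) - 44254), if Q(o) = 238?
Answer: -1/44016 ≈ -2.2719e-5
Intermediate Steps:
1/(Q(176/71) - 44254) = 1/(238 - 44254) = 1/(-44016) = -1/44016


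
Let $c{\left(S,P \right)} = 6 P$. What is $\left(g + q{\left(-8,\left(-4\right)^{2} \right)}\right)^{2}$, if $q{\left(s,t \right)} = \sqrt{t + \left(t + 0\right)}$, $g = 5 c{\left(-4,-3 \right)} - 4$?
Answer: $8868 - 752 \sqrt{2} \approx 7804.5$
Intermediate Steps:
$g = -94$ ($g = 5 \cdot 6 \left(-3\right) - 4 = 5 \left(-18\right) - 4 = -90 - 4 = -94$)
$q{\left(s,t \right)} = \sqrt{2} \sqrt{t}$ ($q{\left(s,t \right)} = \sqrt{t + t} = \sqrt{2 t} = \sqrt{2} \sqrt{t}$)
$\left(g + q{\left(-8,\left(-4\right)^{2} \right)}\right)^{2} = \left(-94 + \sqrt{2} \sqrt{\left(-4\right)^{2}}\right)^{2} = \left(-94 + \sqrt{2} \sqrt{16}\right)^{2} = \left(-94 + \sqrt{2} \cdot 4\right)^{2} = \left(-94 + 4 \sqrt{2}\right)^{2}$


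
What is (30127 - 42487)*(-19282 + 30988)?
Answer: -144686160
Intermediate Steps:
(30127 - 42487)*(-19282 + 30988) = -12360*11706 = -144686160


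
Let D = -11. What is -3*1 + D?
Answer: -14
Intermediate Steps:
-3*1 + D = -3*1 - 11 = -3 - 11 = -14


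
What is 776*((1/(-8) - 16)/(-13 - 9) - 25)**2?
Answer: 1769419777/3872 ≈ 4.5698e+5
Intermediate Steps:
776*((1/(-8) - 16)/(-13 - 9) - 25)**2 = 776*((-1/8 - 16)/(-22) - 25)**2 = 776*(-129/8*(-1/22) - 25)**2 = 776*(129/176 - 25)**2 = 776*(-4271/176)**2 = 776*(18241441/30976) = 1769419777/3872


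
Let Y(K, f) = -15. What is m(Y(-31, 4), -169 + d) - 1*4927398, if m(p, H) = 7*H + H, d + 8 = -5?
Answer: -4928854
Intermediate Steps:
d = -13 (d = -8 - 5 = -13)
m(p, H) = 8*H
m(Y(-31, 4), -169 + d) - 1*4927398 = 8*(-169 - 13) - 1*4927398 = 8*(-182) - 4927398 = -1456 - 4927398 = -4928854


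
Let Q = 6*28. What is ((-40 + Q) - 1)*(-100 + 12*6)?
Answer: -3556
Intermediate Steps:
Q = 168
((-40 + Q) - 1)*(-100 + 12*6) = ((-40 + 168) - 1)*(-100 + 12*6) = (128 - 1)*(-100 + 72) = 127*(-28) = -3556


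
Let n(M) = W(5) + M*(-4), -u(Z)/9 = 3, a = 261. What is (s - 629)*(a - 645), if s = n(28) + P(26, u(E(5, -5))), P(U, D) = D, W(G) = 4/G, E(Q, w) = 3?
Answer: 1473024/5 ≈ 2.9461e+5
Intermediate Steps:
u(Z) = -27 (u(Z) = -9*3 = -27)
n(M) = ⅘ - 4*M (n(M) = 4/5 + M*(-4) = 4*(⅕) - 4*M = ⅘ - 4*M)
s = -691/5 (s = (⅘ - 4*28) - 27 = (⅘ - 112) - 27 = -556/5 - 27 = -691/5 ≈ -138.20)
(s - 629)*(a - 645) = (-691/5 - 629)*(261 - 645) = -3836/5*(-384) = 1473024/5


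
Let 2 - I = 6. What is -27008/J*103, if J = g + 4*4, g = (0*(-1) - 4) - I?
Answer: -173864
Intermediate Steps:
I = -4 (I = 2 - 1*6 = 2 - 6 = -4)
g = 0 (g = (0*(-1) - 4) - 1*(-4) = (0 - 4) + 4 = -4 + 4 = 0)
J = 16 (J = 0 + 4*4 = 0 + 16 = 16)
-27008/J*103 = -27008/16*103 = -211*8*103 = -1688*103 = -173864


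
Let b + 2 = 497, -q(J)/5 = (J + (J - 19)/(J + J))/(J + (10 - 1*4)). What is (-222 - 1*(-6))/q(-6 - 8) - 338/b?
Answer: 4668674/177705 ≈ 26.272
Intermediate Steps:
q(J) = -5*(J + (-19 + J)/(2*J))/(6 + J) (q(J) = -5*(J + (J - 19)/(J + J))/(J + (10 - 1*4)) = -5*(J + (-19 + J)/((2*J)))/(J + (10 - 4)) = -5*(J + (-19 + J)*(1/(2*J)))/(J + 6) = -5*(J + (-19 + J)/(2*J))/(6 + J))
b = 495 (b = -2 + 497 = 495)
(-222 - 1*(-6))/q(-6 - 8) - 338/b = (-222 - 1*(-6))/((5*(19 - (-6 - 8) - 2*(-6 - 8)²)/(2*(-6 - 8)*(6 + (-6 - 8))))) - 338/495 = (-222 + 6)/(((5/2)*(19 - 1*(-14) - 2*(-14)²)/(-14*(6 - 14)))) - 338*1/495 = -216*224/(5*(19 + 14 - 2*196)) - 338/495 = -216*224/(5*(19 + 14 - 392)) - 338/495 = -216/((5/2)*(-1/14)*(-⅛)*(-359)) - 338/495 = -216/(-1795/224) - 338/495 = -216*(-224/1795) - 338/495 = 48384/1795 - 338/495 = 4668674/177705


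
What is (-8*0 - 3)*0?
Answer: 0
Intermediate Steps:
(-8*0 - 3)*0 = (0 - 3)*0 = -3*0 = 0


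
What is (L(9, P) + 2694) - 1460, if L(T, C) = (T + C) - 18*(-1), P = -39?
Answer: 1222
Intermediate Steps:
L(T, C) = 18 + C + T (L(T, C) = (C + T) - 6*(-3) = (C + T) + 18 = 18 + C + T)
(L(9, P) + 2694) - 1460 = ((18 - 39 + 9) + 2694) - 1460 = (-12 + 2694) - 1460 = 2682 - 1460 = 1222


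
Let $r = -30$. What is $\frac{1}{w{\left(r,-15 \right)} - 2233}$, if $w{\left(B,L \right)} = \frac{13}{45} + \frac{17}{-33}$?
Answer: $- \frac{495}{1105447} \approx -0.00044778$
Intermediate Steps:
$w{\left(B,L \right)} = - \frac{112}{495}$ ($w{\left(B,L \right)} = 13 \cdot \frac{1}{45} + 17 \left(- \frac{1}{33}\right) = \frac{13}{45} - \frac{17}{33} = - \frac{112}{495}$)
$\frac{1}{w{\left(r,-15 \right)} - 2233} = \frac{1}{- \frac{112}{495} - 2233} = \frac{1}{- \frac{1105447}{495}} = - \frac{495}{1105447}$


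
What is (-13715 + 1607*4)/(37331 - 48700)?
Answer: 7287/11369 ≈ 0.64095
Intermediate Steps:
(-13715 + 1607*4)/(37331 - 48700) = (-13715 + 6428)/(-11369) = -7287*(-1/11369) = 7287/11369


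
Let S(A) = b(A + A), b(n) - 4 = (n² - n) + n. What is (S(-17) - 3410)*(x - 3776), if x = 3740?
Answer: 81000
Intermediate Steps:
b(n) = 4 + n² (b(n) = 4 + ((n² - n) + n) = 4 + n²)
S(A) = 4 + 4*A² (S(A) = 4 + (A + A)² = 4 + (2*A)² = 4 + 4*A²)
(S(-17) - 3410)*(x - 3776) = ((4 + 4*(-17)²) - 3410)*(3740 - 3776) = ((4 + 4*289) - 3410)*(-36) = ((4 + 1156) - 3410)*(-36) = (1160 - 3410)*(-36) = -2250*(-36) = 81000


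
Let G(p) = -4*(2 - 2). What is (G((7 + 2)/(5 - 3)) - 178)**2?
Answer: 31684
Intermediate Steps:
G(p) = 0 (G(p) = -4*0 = 0)
(G((7 + 2)/(5 - 3)) - 178)**2 = (0 - 178)**2 = (-178)**2 = 31684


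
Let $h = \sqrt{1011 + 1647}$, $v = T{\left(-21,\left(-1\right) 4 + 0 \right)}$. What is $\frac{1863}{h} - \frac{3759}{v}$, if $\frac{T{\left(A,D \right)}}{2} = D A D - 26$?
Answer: $\frac{3759}{724} + \frac{621 \sqrt{2658}}{886} \approx 41.328$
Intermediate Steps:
$T{\left(A,D \right)} = -52 + 2 A D^{2}$ ($T{\left(A,D \right)} = 2 \left(D A D - 26\right) = 2 \left(A D D - 26\right) = 2 \left(A D^{2} - 26\right) = 2 \left(-26 + A D^{2}\right) = -52 + 2 A D^{2}$)
$v = -724$ ($v = -52 + 2 \left(-21\right) \left(\left(-1\right) 4 + 0\right)^{2} = -52 + 2 \left(-21\right) \left(-4 + 0\right)^{2} = -52 + 2 \left(-21\right) \left(-4\right)^{2} = -52 + 2 \left(-21\right) 16 = -52 - 672 = -724$)
$h = \sqrt{2658} \approx 51.556$
$\frac{1863}{h} - \frac{3759}{v} = \frac{1863}{\sqrt{2658}} - \frac{3759}{-724} = 1863 \frac{\sqrt{2658}}{2658} - - \frac{3759}{724} = \frac{621 \sqrt{2658}}{886} + \frac{3759}{724} = \frac{3759}{724} + \frac{621 \sqrt{2658}}{886}$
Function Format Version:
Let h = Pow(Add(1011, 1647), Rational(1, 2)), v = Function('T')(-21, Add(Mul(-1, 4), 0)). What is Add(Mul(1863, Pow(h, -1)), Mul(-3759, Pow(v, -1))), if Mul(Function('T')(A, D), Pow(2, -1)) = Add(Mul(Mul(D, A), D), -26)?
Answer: Add(Rational(3759, 724), Mul(Rational(621, 886), Pow(2658, Rational(1, 2)))) ≈ 41.328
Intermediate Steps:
Function('T')(A, D) = Add(-52, Mul(2, A, Pow(D, 2))) (Function('T')(A, D) = Mul(2, Add(Mul(Mul(D, A), D), -26)) = Mul(2, Add(Mul(Mul(A, D), D), -26)) = Mul(2, Add(Mul(A, Pow(D, 2)), -26)) = Mul(2, Add(-26, Mul(A, Pow(D, 2)))) = Add(-52, Mul(2, A, Pow(D, 2))))
v = -724 (v = Add(-52, Mul(2, -21, Pow(Add(Mul(-1, 4), 0), 2))) = Add(-52, Mul(2, -21, Pow(Add(-4, 0), 2))) = Add(-52, Mul(2, -21, Pow(-4, 2))) = Add(-52, Mul(2, -21, 16)) = Add(-52, -672) = -724)
h = Pow(2658, Rational(1, 2)) ≈ 51.556
Add(Mul(1863, Pow(h, -1)), Mul(-3759, Pow(v, -1))) = Add(Mul(1863, Pow(Pow(2658, Rational(1, 2)), -1)), Mul(-3759, Pow(-724, -1))) = Add(Mul(1863, Mul(Rational(1, 2658), Pow(2658, Rational(1, 2)))), Mul(-3759, Rational(-1, 724))) = Add(Mul(Rational(621, 886), Pow(2658, Rational(1, 2))), Rational(3759, 724)) = Add(Rational(3759, 724), Mul(Rational(621, 886), Pow(2658, Rational(1, 2))))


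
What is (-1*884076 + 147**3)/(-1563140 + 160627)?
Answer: -2292447/1402513 ≈ -1.6345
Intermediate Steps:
(-1*884076 + 147**3)/(-1563140 + 160627) = (-884076 + 3176523)/(-1402513) = 2292447*(-1/1402513) = -2292447/1402513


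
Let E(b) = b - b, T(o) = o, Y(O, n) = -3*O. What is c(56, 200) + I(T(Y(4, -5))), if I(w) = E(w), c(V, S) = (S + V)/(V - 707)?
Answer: -256/651 ≈ -0.39324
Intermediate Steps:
c(V, S) = (S + V)/(-707 + V)
E(b) = 0
I(w) = 0
c(56, 200) + I(T(Y(4, -5))) = (200 + 56)/(-707 + 56) + 0 = 256/(-651) + 0 = -1/651*256 + 0 = -256/651 + 0 = -256/651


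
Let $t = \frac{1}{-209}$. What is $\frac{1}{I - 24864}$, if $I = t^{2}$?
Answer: $- \frac{43681}{1086084383} \approx -4.0219 \cdot 10^{-5}$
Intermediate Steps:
$t = - \frac{1}{209} \approx -0.0047847$
$I = \frac{1}{43681}$ ($I = \left(- \frac{1}{209}\right)^{2} = \frac{1}{43681} \approx 2.2893 \cdot 10^{-5}$)
$\frac{1}{I - 24864} = \frac{1}{\frac{1}{43681} - 24864} = \frac{1}{- \frac{1086084383}{43681}} = - \frac{43681}{1086084383}$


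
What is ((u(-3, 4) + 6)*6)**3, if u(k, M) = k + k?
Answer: 0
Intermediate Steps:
u(k, M) = 2*k
((u(-3, 4) + 6)*6)**3 = ((2*(-3) + 6)*6)**3 = ((-6 + 6)*6)**3 = (0*6)**3 = 0**3 = 0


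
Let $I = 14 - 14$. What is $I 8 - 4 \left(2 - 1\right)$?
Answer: $-4$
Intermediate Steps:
$I = 0$ ($I = 14 - 14 = 0$)
$I 8 - 4 \left(2 - 1\right) = 0 \cdot 8 - 4 \left(2 - 1\right) = 0 - 4 = -4$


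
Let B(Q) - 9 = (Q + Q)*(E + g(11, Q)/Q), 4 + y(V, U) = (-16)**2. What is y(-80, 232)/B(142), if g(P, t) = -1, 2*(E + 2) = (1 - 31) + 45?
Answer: 84/523 ≈ 0.16061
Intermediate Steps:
E = 11/2 (E = -2 + ((1 - 31) + 45)/2 = -2 + (-30 + 45)/2 = -2 + (1/2)*15 = -2 + 15/2 = 11/2 ≈ 5.5000)
y(V, U) = 252 (y(V, U) = -4 + (-16)**2 = -4 + 256 = 252)
B(Q) = 9 + 2*Q*(11/2 - 1/Q) (B(Q) = 9 + (Q + Q)*(11/2 - 1/Q) = 9 + (2*Q)*(11/2 - 1/Q) = 9 + 2*Q*(11/2 - 1/Q))
y(-80, 232)/B(142) = 252/(7 + 11*142) = 252/(7 + 1562) = 252/1569 = 252*(1/1569) = 84/523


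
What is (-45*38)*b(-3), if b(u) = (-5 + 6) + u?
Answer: 3420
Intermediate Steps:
b(u) = 1 + u
(-45*38)*b(-3) = (-45*38)*(1 - 3) = -1710*(-2) = 3420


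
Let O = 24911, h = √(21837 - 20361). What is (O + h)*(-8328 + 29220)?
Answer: 520440612 + 125352*√41 ≈ 5.2124e+8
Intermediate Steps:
h = 6*√41 (h = √1476 = 6*√41 ≈ 38.419)
(O + h)*(-8328 + 29220) = (24911 + 6*√41)*(-8328 + 29220) = (24911 + 6*√41)*20892 = 520440612 + 125352*√41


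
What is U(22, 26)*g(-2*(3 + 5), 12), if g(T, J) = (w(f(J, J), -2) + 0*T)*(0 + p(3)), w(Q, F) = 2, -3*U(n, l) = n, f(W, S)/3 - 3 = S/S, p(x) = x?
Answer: -44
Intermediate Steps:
f(W, S) = 12 (f(W, S) = 9 + 3*(S/S) = 9 + 3*1 = 9 + 3 = 12)
U(n, l) = -n/3
g(T, J) = 6 (g(T, J) = (2 + 0*T)*(0 + 3) = (2 + 0)*3 = 2*3 = 6)
U(22, 26)*g(-2*(3 + 5), 12) = -⅓*22*6 = -22/3*6 = -44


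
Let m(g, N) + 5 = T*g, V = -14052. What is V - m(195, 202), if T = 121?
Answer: -37642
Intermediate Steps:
m(g, N) = -5 + 121*g
V - m(195, 202) = -14052 - (-5 + 121*195) = -14052 - (-5 + 23595) = -14052 - 1*23590 = -14052 - 23590 = -37642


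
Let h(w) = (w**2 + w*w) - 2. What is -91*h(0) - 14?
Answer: 168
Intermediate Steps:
h(w) = -2 + 2*w**2 (h(w) = (w**2 + w**2) - 2 = 2*w**2 - 2 = -2 + 2*w**2)
-91*h(0) - 14 = -91*(-2 + 2*0**2) - 14 = -91*(-2 + 2*0) - 14 = -91*(-2 + 0) - 14 = -91*(-2) - 14 = 182 - 14 = 168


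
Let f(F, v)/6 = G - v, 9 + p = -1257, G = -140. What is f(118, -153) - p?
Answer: 1344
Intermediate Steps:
p = -1266 (p = -9 - 1257 = -1266)
f(F, v) = -840 - 6*v (f(F, v) = 6*(-140 - v) = -840 - 6*v)
f(118, -153) - p = (-840 - 6*(-153)) - 1*(-1266) = (-840 + 918) + 1266 = 78 + 1266 = 1344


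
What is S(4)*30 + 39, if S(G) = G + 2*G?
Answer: 399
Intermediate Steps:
S(G) = 3*G
S(4)*30 + 39 = (3*4)*30 + 39 = 12*30 + 39 = 360 + 39 = 399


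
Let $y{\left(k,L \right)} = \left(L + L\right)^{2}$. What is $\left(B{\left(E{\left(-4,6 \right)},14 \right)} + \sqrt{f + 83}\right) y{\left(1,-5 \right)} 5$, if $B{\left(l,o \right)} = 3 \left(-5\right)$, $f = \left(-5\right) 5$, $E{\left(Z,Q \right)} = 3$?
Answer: $-7500 + 500 \sqrt{58} \approx -3692.1$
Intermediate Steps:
$y{\left(k,L \right)} = 4 L^{2}$ ($y{\left(k,L \right)} = \left(2 L\right)^{2} = 4 L^{2}$)
$f = -25$
$B{\left(l,o \right)} = -15$
$\left(B{\left(E{\left(-4,6 \right)},14 \right)} + \sqrt{f + 83}\right) y{\left(1,-5 \right)} 5 = \left(-15 + \sqrt{-25 + 83}\right) 4 \left(-5\right)^{2} \cdot 5 = \left(-15 + \sqrt{58}\right) 4 \cdot 25 \cdot 5 = \left(-15 + \sqrt{58}\right) 100 \cdot 5 = \left(-15 + \sqrt{58}\right) 500 = -7500 + 500 \sqrt{58}$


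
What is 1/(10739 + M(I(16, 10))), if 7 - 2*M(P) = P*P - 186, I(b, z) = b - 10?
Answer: 2/21635 ≈ 9.2443e-5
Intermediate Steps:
I(b, z) = -10 + b
M(P) = 193/2 - P²/2 (M(P) = 7/2 - (P*P - 186)/2 = 7/2 - (P² - 186)/2 = 7/2 - (-186 + P²)/2 = 7/2 + (93 - P²/2) = 193/2 - P²/2)
1/(10739 + M(I(16, 10))) = 1/(10739 + (193/2 - (-10 + 16)²/2)) = 1/(10739 + (193/2 - ½*6²)) = 1/(10739 + (193/2 - ½*36)) = 1/(10739 + (193/2 - 18)) = 1/(10739 + 157/2) = 1/(21635/2) = 2/21635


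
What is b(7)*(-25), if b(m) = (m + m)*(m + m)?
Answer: -4900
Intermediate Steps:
b(m) = 4*m**2 (b(m) = (2*m)*(2*m) = 4*m**2)
b(7)*(-25) = (4*7**2)*(-25) = (4*49)*(-25) = 196*(-25) = -4900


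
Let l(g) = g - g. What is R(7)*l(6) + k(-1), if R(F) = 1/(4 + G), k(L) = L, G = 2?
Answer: -1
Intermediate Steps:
R(F) = 1/6 (R(F) = 1/(4 + 2) = 1/6)
l(g) = 0
R(7)*l(6) + k(-1) = (1/6)*0 - 1 = 0 - 1 = -1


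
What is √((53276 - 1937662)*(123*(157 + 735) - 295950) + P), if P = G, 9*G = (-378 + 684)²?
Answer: 2*√87734188182 ≈ 5.9240e+5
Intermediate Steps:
G = 10404 (G = (-378 + 684)²/9 = (⅑)*306² = (⅑)*93636 = 10404)
P = 10404
√((53276 - 1937662)*(123*(157 + 735) - 295950) + P) = √((53276 - 1937662)*(123*(157 + 735) - 295950) + 10404) = √(-1884386*(123*892 - 295950) + 10404) = √(-1884386*(109716 - 295950) + 10404) = √(-1884386*(-186234) + 10404) = √(350936742324 + 10404) = √350936752728 = 2*√87734188182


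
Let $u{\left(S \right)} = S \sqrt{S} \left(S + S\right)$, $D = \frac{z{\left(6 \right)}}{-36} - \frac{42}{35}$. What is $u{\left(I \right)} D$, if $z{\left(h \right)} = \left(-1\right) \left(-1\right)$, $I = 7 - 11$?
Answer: $- \frac{3536 i}{45} \approx - 78.578 i$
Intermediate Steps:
$I = -4$ ($I = 7 - 11 = -4$)
$z{\left(h \right)} = 1$
$D = - \frac{221}{180}$ ($D = 1 \frac{1}{-36} - \frac{42}{35} = 1 \left(- \frac{1}{36}\right) - \frac{6}{5} = - \frac{1}{36} - \frac{6}{5} = - \frac{221}{180} \approx -1.2278$)
$u{\left(S \right)} = 2 S^{\frac{5}{2}}$ ($u{\left(S \right)} = S^{\frac{3}{2}} \cdot 2 S = 2 S^{\frac{5}{2}}$)
$u{\left(I \right)} D = 2 \left(-4\right)^{\frac{5}{2}} \left(- \frac{221}{180}\right) = 2 \cdot 32 i \left(- \frac{221}{180}\right) = 64 i \left(- \frac{221}{180}\right) = - \frac{3536 i}{45}$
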